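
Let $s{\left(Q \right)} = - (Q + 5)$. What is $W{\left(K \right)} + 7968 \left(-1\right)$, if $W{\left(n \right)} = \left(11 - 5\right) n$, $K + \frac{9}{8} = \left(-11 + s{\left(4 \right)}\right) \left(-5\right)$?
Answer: $- \frac{29499}{4} \approx -7374.8$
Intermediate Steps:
$s{\left(Q \right)} = -5 - Q$ ($s{\left(Q \right)} = - (5 + Q) = -5 - Q$)
$K = \frac{791}{8}$ ($K = - \frac{9}{8} + \left(-11 - 9\right) \left(-5\right) = - \frac{9}{8} - -100 = - \frac{9}{8} + 100 = \frac{791}{8} \approx 98.875$)
$W{\left(n \right)} = 6 n$
$W{\left(K \right)} + 7968 \left(-1\right) = 6 \cdot \frac{791}{8} + 7968 \left(-1\right) = \frac{2373}{4} - 7968 = - \frac{29499}{4}$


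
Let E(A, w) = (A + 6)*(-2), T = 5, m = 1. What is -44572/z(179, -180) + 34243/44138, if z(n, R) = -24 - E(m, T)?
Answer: 983830683/220690 ≈ 4458.0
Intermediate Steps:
E(A, w) = -12 - 2*A (E(A, w) = (6 + A)*(-2) = -12 - 2*A)
z(n, R) = -10 (z(n, R) = -24 - (-12 - 2*1) = -24 - (-12 - 2) = -24 - 1*(-14) = -24 + 14 = -10)
-44572/z(179, -180) + 34243/44138 = -44572/(-10) + 34243/44138 = -44572*(-⅒) + 34243*(1/44138) = 22286/5 + 34243/44138 = 983830683/220690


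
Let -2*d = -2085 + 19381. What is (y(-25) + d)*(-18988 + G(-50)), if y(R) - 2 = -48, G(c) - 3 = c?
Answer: 165490290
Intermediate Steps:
G(c) = 3 + c
y(R) = -46 (y(R) = 2 - 48 = -46)
d = -8648 (d = -(-2085 + 19381)/2 = -1/2*17296 = -8648)
(y(-25) + d)*(-18988 + G(-50)) = (-46 - 8648)*(-18988 + (3 - 50)) = -8694*(-18988 - 47) = -8694*(-19035) = 165490290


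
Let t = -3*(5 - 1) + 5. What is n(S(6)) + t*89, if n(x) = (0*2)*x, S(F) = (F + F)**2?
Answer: -623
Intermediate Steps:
S(F) = 4*F**2 (S(F) = (2*F)**2 = 4*F**2)
t = -7 (t = -3*4 + 5 = -12 + 5 = -7)
n(x) = 0 (n(x) = 0*x = 0)
n(S(6)) + t*89 = 0 - 7*89 = 0 - 623 = -623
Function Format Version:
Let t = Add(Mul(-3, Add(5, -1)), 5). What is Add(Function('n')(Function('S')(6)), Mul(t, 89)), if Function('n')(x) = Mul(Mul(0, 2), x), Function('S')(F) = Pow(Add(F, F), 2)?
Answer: -623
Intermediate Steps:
Function('S')(F) = Mul(4, Pow(F, 2)) (Function('S')(F) = Pow(Mul(2, F), 2) = Mul(4, Pow(F, 2)))
t = -7 (t = Add(Mul(-3, 4), 5) = Add(-12, 5) = -7)
Function('n')(x) = 0 (Function('n')(x) = Mul(0, x) = 0)
Add(Function('n')(Function('S')(6)), Mul(t, 89)) = Add(0, Mul(-7, 89)) = Add(0, -623) = -623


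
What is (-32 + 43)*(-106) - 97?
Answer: -1263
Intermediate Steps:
(-32 + 43)*(-106) - 97 = 11*(-106) - 97 = -1166 - 97 = -1263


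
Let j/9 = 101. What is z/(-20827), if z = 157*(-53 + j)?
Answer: -134392/20827 ≈ -6.4528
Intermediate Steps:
j = 909 (j = 9*101 = 909)
z = 134392 (z = 157*(-53 + 909) = 157*856 = 134392)
z/(-20827) = 134392/(-20827) = 134392*(-1/20827) = -134392/20827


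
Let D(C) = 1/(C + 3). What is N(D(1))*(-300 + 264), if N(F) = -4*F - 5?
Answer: 216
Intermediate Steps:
D(C) = 1/(3 + C)
N(F) = -5 - 4*F
N(D(1))*(-300 + 264) = (-5 - 4/(3 + 1))*(-300 + 264) = (-5 - 4/4)*(-36) = (-5 - 4*¼)*(-36) = (-5 - 1)*(-36) = -6*(-36) = 216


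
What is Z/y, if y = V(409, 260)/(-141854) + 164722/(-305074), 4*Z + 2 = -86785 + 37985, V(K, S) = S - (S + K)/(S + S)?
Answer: 137276993821447480/6095804348027 ≈ 22520.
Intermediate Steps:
V(K, S) = S - (K + S)/(2*S)
Z = -24401/2 (Z = -½ + (-86785 + 37985)/4 = -½ + (¼)*(-48800) = -½ - 12200 = -24401/2 ≈ -12201.)
y = -6095804348027/11251751470960 (y = (-½ + 260 - ½*409/260)/(-141854) + 164722/(-305074) = (-½ + 260 - ½*409*1/260)*(-1/141854) + 164722*(-1/305074) = (-½ + 260 - 409/520)*(-1/141854) - 82361/152537 = (134531/520)*(-1/141854) - 82361/152537 = -134531/73764080 - 82361/152537 = -6095804348027/11251751470960 ≈ -0.54177)
Z/y = -24401/(2*(-6095804348027/11251751470960)) = -24401/2*(-11251751470960/6095804348027) = 137276993821447480/6095804348027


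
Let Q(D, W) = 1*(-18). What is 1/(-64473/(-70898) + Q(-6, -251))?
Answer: -70898/1211691 ≈ -0.058512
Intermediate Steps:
Q(D, W) = -18
1/(-64473/(-70898) + Q(-6, -251)) = 1/(-64473/(-70898) - 18) = 1/(-64473*(-1/70898) - 18) = 1/(64473/70898 - 18) = 1/(-1211691/70898) = -70898/1211691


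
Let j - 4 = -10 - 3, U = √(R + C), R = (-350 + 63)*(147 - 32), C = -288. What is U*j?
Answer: -117*I*√197 ≈ -1642.2*I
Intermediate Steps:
R = -33005 (R = -287*115 = -33005)
U = 13*I*√197 (U = √(-33005 - 288) = √(-33293) = 13*I*√197 ≈ 182.46*I)
j = -9 (j = 4 + (-10 - 3) = 4 - 13 = -9)
U*j = (13*I*√197)*(-9) = -117*I*√197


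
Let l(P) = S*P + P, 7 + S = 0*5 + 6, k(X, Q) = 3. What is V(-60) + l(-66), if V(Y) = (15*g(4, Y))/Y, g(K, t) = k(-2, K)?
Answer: -¾ ≈ -0.75000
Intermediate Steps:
g(K, t) = 3
S = -1 (S = -7 + (0*5 + 6) = -7 + (0 + 6) = -7 + 6 = -1)
l(P) = 0 (l(P) = -P + P = 0)
V(Y) = 45/Y (V(Y) = (15*3)/Y = 45/Y)
V(-60) + l(-66) = 45/(-60) + 0 = 45*(-1/60) + 0 = -¾ + 0 = -¾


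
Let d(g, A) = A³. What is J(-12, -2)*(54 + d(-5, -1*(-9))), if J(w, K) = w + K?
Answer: -10962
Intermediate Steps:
J(w, K) = K + w
J(-12, -2)*(54 + d(-5, -1*(-9))) = (-2 - 12)*(54 + (-1*(-9))³) = -14*(54 + 9³) = -14*(54 + 729) = -14*783 = -10962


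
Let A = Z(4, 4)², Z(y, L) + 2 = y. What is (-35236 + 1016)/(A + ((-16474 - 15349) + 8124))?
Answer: 6844/4739 ≈ 1.4442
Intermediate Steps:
Z(y, L) = -2 + y
A = 4 (A = (-2 + 4)² = 2² = 4)
(-35236 + 1016)/(A + ((-16474 - 15349) + 8124)) = (-35236 + 1016)/(4 + ((-16474 - 15349) + 8124)) = -34220/(4 + (-31823 + 8124)) = -34220/(4 - 23699) = -34220/(-23695) = -34220*(-1/23695) = 6844/4739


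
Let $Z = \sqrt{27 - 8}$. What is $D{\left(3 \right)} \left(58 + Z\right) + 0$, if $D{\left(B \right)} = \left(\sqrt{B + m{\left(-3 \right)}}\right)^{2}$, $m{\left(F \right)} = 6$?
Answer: $522 + 9 \sqrt{19} \approx 561.23$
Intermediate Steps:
$Z = \sqrt{19} \approx 4.3589$
$D{\left(B \right)} = 6 + B$ ($D{\left(B \right)} = \left(\sqrt{B + 6}\right)^{2} = \left(\sqrt{6 + B}\right)^{2} = 6 + B$)
$D{\left(3 \right)} \left(58 + Z\right) + 0 = \left(6 + 3\right) \left(58 + \sqrt{19}\right) + 0 = 9 \left(58 + \sqrt{19}\right) + 0 = \left(522 + 9 \sqrt{19}\right) + 0 = 522 + 9 \sqrt{19}$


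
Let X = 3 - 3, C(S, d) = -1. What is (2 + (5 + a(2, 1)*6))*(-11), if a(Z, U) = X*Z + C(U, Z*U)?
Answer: -11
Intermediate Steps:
X = 0
a(Z, U) = -1 (a(Z, U) = 0*Z - 1 = 0 - 1 = -1)
(2 + (5 + a(2, 1)*6))*(-11) = (2 + (5 - 1*6))*(-11) = (2 + (5 - 6))*(-11) = (2 - 1)*(-11) = 1*(-11) = -11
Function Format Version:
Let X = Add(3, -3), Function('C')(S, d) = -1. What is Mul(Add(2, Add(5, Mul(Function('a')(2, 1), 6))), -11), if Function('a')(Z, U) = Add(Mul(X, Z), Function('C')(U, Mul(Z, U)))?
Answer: -11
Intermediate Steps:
X = 0
Function('a')(Z, U) = -1 (Function('a')(Z, U) = Add(Mul(0, Z), -1) = Add(0, -1) = -1)
Mul(Add(2, Add(5, Mul(Function('a')(2, 1), 6))), -11) = Mul(Add(2, Add(5, Mul(-1, 6))), -11) = Mul(Add(2, Add(5, -6)), -11) = Mul(Add(2, -1), -11) = Mul(1, -11) = -11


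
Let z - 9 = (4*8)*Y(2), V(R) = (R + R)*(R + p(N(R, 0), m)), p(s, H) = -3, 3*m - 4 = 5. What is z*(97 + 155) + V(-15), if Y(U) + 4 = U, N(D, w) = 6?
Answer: -13320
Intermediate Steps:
m = 3 (m = 4/3 + (⅓)*5 = 4/3 + 5/3 = 3)
V(R) = 2*R*(-3 + R) (V(R) = (R + R)*(R - 3) = (2*R)*(-3 + R) = 2*R*(-3 + R))
Y(U) = -4 + U
z = -55 (z = 9 + (4*8)*(-4 + 2) = 9 + 32*(-2) = 9 - 64 = -55)
z*(97 + 155) + V(-15) = -55*(97 + 155) + 2*(-15)*(-3 - 15) = -55*252 + 2*(-15)*(-18) = -13860 + 540 = -13320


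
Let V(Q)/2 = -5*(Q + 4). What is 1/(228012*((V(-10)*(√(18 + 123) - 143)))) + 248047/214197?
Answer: 22971472401584183/19836645781602240 - √141/277828061760 ≈ 1.1580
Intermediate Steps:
V(Q) = -40 - 10*Q (V(Q) = 2*(-5*(Q + 4)) = 2*(-5*(4 + Q)) = 2*(-20 - 5*Q) = -40 - 10*Q)
1/(228012*((V(-10)*(√(18 + 123) - 143)))) + 248047/214197 = 1/(228012*(((-40 - 10*(-10))*(√(18 + 123) - 143)))) + 248047/214197 = 1/(228012*(((-40 + 100)*(√141 - 143)))) + 248047*(1/214197) = 1/(228012*((60*(-143 + √141)))) + 248047/214197 = 1/(228012*(-8580 + 60*√141)) + 248047/214197 = 248047/214197 + 1/(228012*(-8580 + 60*√141))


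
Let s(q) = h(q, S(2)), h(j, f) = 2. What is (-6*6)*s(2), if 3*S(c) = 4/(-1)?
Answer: -72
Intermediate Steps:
S(c) = -4/3 (S(c) = (4/(-1))/3 = (4*(-1))/3 = (⅓)*(-4) = -4/3)
s(q) = 2
(-6*6)*s(2) = -6*6*2 = -36*2 = -72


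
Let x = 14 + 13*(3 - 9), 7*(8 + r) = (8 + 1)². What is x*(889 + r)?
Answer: -399872/7 ≈ -57125.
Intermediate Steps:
r = 25/7 (r = -8 + (8 + 1)²/7 = -8 + (⅐)*9² = -8 + (⅐)*81 = -8 + 81/7 = 25/7 ≈ 3.5714)
x = -64 (x = 14 + 13*(-6) = 14 - 78 = -64)
x*(889 + r) = -64*(889 + 25/7) = -64*6248/7 = -399872/7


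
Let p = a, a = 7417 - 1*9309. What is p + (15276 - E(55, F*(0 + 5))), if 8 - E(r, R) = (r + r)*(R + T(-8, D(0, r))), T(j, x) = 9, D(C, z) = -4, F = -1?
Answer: 13816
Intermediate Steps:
E(r, R) = 8 - 2*r*(9 + R) (E(r, R) = 8 - (r + r)*(R + 9) = 8 - 2*r*(9 + R))
a = -1892 (a = 7417 - 9309 = -1892)
p = -1892
p + (15276 - E(55, F*(0 + 5))) = -1892 + (15276 - (8 - 18*55 - 2*(-(0 + 5))*55)) = -1892 + (15276 - (8 - 990 - 2*(-1*5)*55)) = -1892 + (15276 - (8 - 990 - 2*(-5)*55)) = -1892 + (15276 - (8 - 990 + 550)) = -1892 + (15276 - 1*(-432)) = -1892 + (15276 + 432) = -1892 + 15708 = 13816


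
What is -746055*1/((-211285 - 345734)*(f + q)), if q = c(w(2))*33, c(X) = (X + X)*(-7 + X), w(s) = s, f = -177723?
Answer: -1405/187123767 ≈ -7.5084e-6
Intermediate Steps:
c(X) = 2*X*(-7 + X) (c(X) = (2*X)*(-7 + X) = 2*X*(-7 + X))
q = -660 (q = (2*2*(-7 + 2))*33 = (2*2*(-5))*33 = -20*33 = -660)
-746055*1/((-211285 - 345734)*(f + q)) = -746055*1/((-211285 - 345734)*(-177723 - 660)) = -746055/((-557019*(-178383))) = -746055/99362720277 = -746055*1/99362720277 = -1405/187123767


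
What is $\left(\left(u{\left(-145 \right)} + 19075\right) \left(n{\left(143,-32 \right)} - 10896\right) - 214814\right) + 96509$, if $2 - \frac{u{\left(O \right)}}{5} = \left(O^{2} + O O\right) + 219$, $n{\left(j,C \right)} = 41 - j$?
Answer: $2114357175$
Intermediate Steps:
$u{\left(O \right)} = -1085 - 10 O^{2}$ ($u{\left(O \right)} = 10 - 5 \left(\left(O^{2} + O O\right) + 219\right) = 10 - 5 \left(\left(O^{2} + O^{2}\right) + 219\right) = 10 - 5 \left(2 O^{2} + 219\right) = 10 - 5 \left(219 + 2 O^{2}\right) = 10 - \left(1095 + 10 O^{2}\right) = -1085 - 10 O^{2}$)
$\left(\left(u{\left(-145 \right)} + 19075\right) \left(n{\left(143,-32 \right)} - 10896\right) - 214814\right) + 96509 = \left(\left(\left(-1085 - 10 \left(-145\right)^{2}\right) + 19075\right) \left(\left(41 - 143\right) - 10896\right) - 214814\right) + 96509 = \left(\left(\left(-1085 - 210250\right) + 19075\right) \left(\left(41 - 143\right) - 10896\right) - 214814\right) + 96509 = \left(\left(\left(-1085 - 210250\right) + 19075\right) \left(-102 - 10896\right) - 214814\right) + 96509 = \left(\left(-211335 + 19075\right) \left(-10998\right) - 214814\right) + 96509 = \left(\left(-192260\right) \left(-10998\right) - 214814\right) + 96509 = \left(2114475480 - 214814\right) + 96509 = 2114260666 + 96509 = 2114357175$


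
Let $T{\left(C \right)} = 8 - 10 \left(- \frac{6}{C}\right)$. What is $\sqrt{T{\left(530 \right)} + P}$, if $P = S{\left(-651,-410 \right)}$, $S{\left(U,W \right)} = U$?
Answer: $\frac{i \sqrt{1805869}}{53} \approx 25.355 i$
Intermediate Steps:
$P = -651$
$T{\left(C \right)} = 8 + \frac{60}{C}$
$\sqrt{T{\left(530 \right)} + P} = \sqrt{\left(8 + \frac{60}{530}\right) - 651} = \sqrt{\left(8 + 60 \cdot \frac{1}{530}\right) - 651} = \sqrt{\left(8 + \frac{6}{53}\right) - 651} = \sqrt{\frac{430}{53} - 651} = \sqrt{- \frac{34073}{53}} = \frac{i \sqrt{1805869}}{53}$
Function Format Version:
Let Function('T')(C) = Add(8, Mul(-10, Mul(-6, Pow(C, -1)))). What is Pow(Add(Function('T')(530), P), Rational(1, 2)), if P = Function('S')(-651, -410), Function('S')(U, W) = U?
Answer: Mul(Rational(1, 53), I, Pow(1805869, Rational(1, 2))) ≈ Mul(25.355, I)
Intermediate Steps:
P = -651
Function('T')(C) = Add(8, Mul(60, Pow(C, -1)))
Pow(Add(Function('T')(530), P), Rational(1, 2)) = Pow(Add(Add(8, Mul(60, Pow(530, -1))), -651), Rational(1, 2)) = Pow(Add(Add(8, Mul(60, Rational(1, 530))), -651), Rational(1, 2)) = Pow(Add(Add(8, Rational(6, 53)), -651), Rational(1, 2)) = Pow(Add(Rational(430, 53), -651), Rational(1, 2)) = Pow(Rational(-34073, 53), Rational(1, 2)) = Mul(Rational(1, 53), I, Pow(1805869, Rational(1, 2)))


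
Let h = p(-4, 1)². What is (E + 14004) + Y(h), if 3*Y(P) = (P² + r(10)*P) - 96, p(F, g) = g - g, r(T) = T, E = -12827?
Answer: 1145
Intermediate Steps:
p(F, g) = 0
h = 0 (h = 0² = 0)
Y(P) = -32 + P²/3 + 10*P/3 (Y(P) = ((P² + 10*P) - 96)/3 = (-96 + P² + 10*P)/3 = -32 + P²/3 + 10*P/3)
(E + 14004) + Y(h) = (-12827 + 14004) + (-32 + (⅓)*0² + (10/3)*0) = 1177 + (-32 + (⅓)*0 + 0) = 1177 + (-32 + 0 + 0) = 1177 - 32 = 1145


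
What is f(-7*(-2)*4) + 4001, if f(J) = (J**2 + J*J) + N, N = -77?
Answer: 10196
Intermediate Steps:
f(J) = -77 + 2*J**2 (f(J) = (J**2 + J*J) - 77 = (J**2 + J**2) - 77 = 2*J**2 - 77 = -77 + 2*J**2)
f(-7*(-2)*4) + 4001 = (-77 + 2*(-7*(-2)*4)**2) + 4001 = (-77 + 2*(14*4)**2) + 4001 = (-77 + 2*56**2) + 4001 = (-77 + 2*3136) + 4001 = (-77 + 6272) + 4001 = 6195 + 4001 = 10196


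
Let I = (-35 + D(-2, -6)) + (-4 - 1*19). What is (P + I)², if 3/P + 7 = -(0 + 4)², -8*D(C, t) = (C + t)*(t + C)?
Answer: 2313441/529 ≈ 4373.2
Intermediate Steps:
D(C, t) = -(C + t)²/8 (D(C, t) = -(C + t)*(t + C)/8 = -(C + t)*(C + t)/8 = -(C + t)²/8)
I = -66 (I = (-35 - (-2 - 6)²/8) + (-4 - 1*19) = (-35 - ⅛*(-8)²) + (-4 - 19) = (-35 - ⅛*64) - 23 = (-35 - 8) - 23 = -43 - 23 = -66)
P = -3/23 (P = 3/(-7 - (0 + 4)²) = 3/(-7 - 1*4²) = 3/(-7 - 1*16) = 3/(-7 - 16) = 3/(-23) = 3*(-1/23) = -3/23 ≈ -0.13043)
(P + I)² = (-3/23 - 66)² = (-1521/23)² = 2313441/529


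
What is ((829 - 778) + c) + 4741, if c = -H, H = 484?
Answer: 4308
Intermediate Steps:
c = -484 (c = -1*484 = -484)
((829 - 778) + c) + 4741 = ((829 - 778) - 484) + 4741 = (51 - 484) + 4741 = -433 + 4741 = 4308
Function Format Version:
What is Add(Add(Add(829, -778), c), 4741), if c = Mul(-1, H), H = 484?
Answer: 4308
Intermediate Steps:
c = -484 (c = Mul(-1, 484) = -484)
Add(Add(Add(829, -778), c), 4741) = Add(Add(Add(829, -778), -484), 4741) = Add(Add(51, -484), 4741) = Add(-433, 4741) = 4308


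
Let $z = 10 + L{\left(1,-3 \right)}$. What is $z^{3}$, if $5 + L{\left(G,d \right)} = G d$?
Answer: $8$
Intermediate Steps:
$L{\left(G,d \right)} = -5 + G d$
$z = 2$ ($z = 10 + \left(-5 + 1 \left(-3\right)\right) = 10 - 8 = 2$)
$z^{3} = 2^{3} = 8$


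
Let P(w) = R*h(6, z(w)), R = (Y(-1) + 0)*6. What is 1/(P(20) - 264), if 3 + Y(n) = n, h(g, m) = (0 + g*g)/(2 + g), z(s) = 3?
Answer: -1/372 ≈ -0.0026882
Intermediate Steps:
h(g, m) = g²/(2 + g) (h(g, m) = (0 + g²)/(2 + g) = g²/(2 + g))
Y(n) = -3 + n
R = -24 (R = ((-3 - 1) + 0)*6 = (-4 + 0)*6 = -4*6 = -24)
P(w) = -108 (P(w) = -24*6²/(2 + 6) = -864/8 = -24*9/2 = -108)
1/(P(20) - 264) = 1/(-108 - 264) = 1/(-372) = -1/372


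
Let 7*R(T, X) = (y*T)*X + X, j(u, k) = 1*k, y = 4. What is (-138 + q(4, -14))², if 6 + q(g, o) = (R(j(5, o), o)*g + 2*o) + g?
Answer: 73984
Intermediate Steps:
j(u, k) = k
R(T, X) = X/7 + 4*T*X/7 (R(T, X) = ((4*T)*X + X)/7 = (4*T*X + X)/7 = (X + 4*T*X)/7 = X/7 + 4*T*X/7)
q(g, o) = -6 + g + 2*o + g*o*(1 + 4*o)/7 (q(g, o) = -6 + (((o*(1 + 4*o)/7)*g + 2*o) + g) = -6 + ((g*o*(1 + 4*o)/7 + 2*o) + g) = -6 + ((2*o + g*o*(1 + 4*o)/7) + g) = -6 + (g + 2*o + g*o*(1 + 4*o)/7) = -6 + g + 2*o + g*o*(1 + 4*o)/7)
(-138 + q(4, -14))² = (-138 + (-6 + 4 + 2*(-14) + (⅐)*4*(-14)*(1 + 4*(-14))))² = (-138 + (-6 + 4 - 28 + (⅐)*4*(-14)*(1 - 56)))² = (-138 + (-6 + 4 - 28 + (⅐)*4*(-14)*(-55)))² = (-138 + (-6 + 4 - 28 + 440))² = (-138 + 410)² = 272² = 73984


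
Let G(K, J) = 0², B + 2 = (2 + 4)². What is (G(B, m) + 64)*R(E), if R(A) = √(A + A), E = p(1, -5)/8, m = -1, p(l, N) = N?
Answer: 32*I*√5 ≈ 71.554*I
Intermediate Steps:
B = 34 (B = -2 + (2 + 4)² = -2 + 6² = -2 + 36 = 34)
G(K, J) = 0
E = -5/8 ≈ -0.62500
R(A) = √2*√A (R(A) = √(2*A) = √2*√A)
(G(B, m) + 64)*R(E) = (0 + 64)*(√2*√(-5/8)) = 64*(√2*(I*√10/4)) = 64*(I*√5/2) = 32*I*√5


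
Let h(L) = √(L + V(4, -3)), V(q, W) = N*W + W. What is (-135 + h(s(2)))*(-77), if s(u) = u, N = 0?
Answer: 10395 - 77*I ≈ 10395.0 - 77.0*I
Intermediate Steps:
V(q, W) = W (V(q, W) = 0*W + W = 0 + W = W)
h(L) = √(-3 + L) (h(L) = √(L - 3) = √(-3 + L))
(-135 + h(s(2)))*(-77) = (-135 + √(-3 + 2))*(-77) = (-135 + √(-1))*(-77) = (-135 + I)*(-77) = 10395 - 77*I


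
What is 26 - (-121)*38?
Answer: 4624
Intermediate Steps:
26 - (-121)*38 = 26 - 121*(-38) = 26 + 4598 = 4624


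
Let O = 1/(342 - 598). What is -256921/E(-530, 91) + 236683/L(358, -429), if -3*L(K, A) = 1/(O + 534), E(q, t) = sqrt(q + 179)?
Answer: -97065828447/256 + 256921*I*sqrt(39)/117 ≈ -3.7916e+8 + 13713.0*I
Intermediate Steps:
O = -1/256 (O = 1/(-256) = -1/256 ≈ -0.0039063)
E(q, t) = sqrt(179 + q)
L(K, A) = -256/410109 (L(K, A) = -1/(3*(-1/256 + 534)) = -1/(3*136703/256) = -1/3*256/136703 = -256/410109)
-256921/E(-530, 91) + 236683/L(358, -429) = -256921/sqrt(179 - 530) + 236683/(-256/410109) = -256921*(-I*sqrt(39)/117) + 236683*(-410109/256) = -256921*(-I*sqrt(39)/117) - 97065828447/256 = -(-256921)*I*sqrt(39)/117 - 97065828447/256 = 256921*I*sqrt(39)/117 - 97065828447/256 = -97065828447/256 + 256921*I*sqrt(39)/117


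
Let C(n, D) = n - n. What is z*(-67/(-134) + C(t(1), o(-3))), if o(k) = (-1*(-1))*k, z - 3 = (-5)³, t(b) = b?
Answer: -61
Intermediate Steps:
z = -122 (z = 3 + (-5)³ = 3 - 125 = -122)
o(k) = k (o(k) = 1*k = k)
C(n, D) = 0
z*(-67/(-134) + C(t(1), o(-3))) = -122*(-67/(-134) + 0) = -122*(-67*(-1/134) + 0) = -122*(½ + 0) = -122*½ = -61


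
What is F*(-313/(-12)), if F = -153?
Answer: -15963/4 ≈ -3990.8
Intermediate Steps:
F*(-313/(-12)) = -(-153)*313/(-12) = -(-153)*313*(-1/12) = -(-153)*(-313)/12 = -153*313/12 = -15963/4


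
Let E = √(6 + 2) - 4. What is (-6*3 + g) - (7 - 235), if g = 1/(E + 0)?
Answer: 419/2 - √2/4 ≈ 209.15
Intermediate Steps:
E = -4 + 2*√2 (E = √8 - 4 = 2*√2 - 4 = -4 + 2*√2 ≈ -1.1716)
g = 1/(-4 + 2*√2) (g = 1/((-4 + 2*√2) + 0) = 1/(-4 + 2*√2) ≈ -0.85355)
(-6*3 + g) - (7 - 235) = (-6*3 + (-½ - √2/4)) - (7 - 235) = (-18 + (-½ - √2/4)) - 1*(-228) = (-37/2 - √2/4) + 228 = 419/2 - √2/4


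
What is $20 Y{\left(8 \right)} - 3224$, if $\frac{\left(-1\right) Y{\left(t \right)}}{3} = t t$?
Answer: $-7064$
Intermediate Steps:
$Y{\left(t \right)} = - 3 t^{2}$ ($Y{\left(t \right)} = - 3 t t = - 3 t^{2}$)
$20 Y{\left(8 \right)} - 3224 = 20 \left(- 3 \cdot 8^{2}\right) - 3224 = 20 \left(\left(-3\right) 64\right) - 3224 = 20 \left(-192\right) - 3224 = -3840 - 3224 = -7064$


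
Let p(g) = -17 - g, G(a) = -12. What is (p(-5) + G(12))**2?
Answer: 576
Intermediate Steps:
(p(-5) + G(12))**2 = ((-17 - 1*(-5)) - 12)**2 = ((-17 + 5) - 12)**2 = (-12 - 12)**2 = (-24)**2 = 576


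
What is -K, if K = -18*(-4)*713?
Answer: -51336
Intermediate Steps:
K = 51336 (K = 72*713 = 51336)
-K = -1*51336 = -51336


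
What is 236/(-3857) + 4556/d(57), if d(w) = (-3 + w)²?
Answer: 4221079/2811753 ≈ 1.5012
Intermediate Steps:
236/(-3857) + 4556/d(57) = 236/(-3857) + 4556/((-3 + 57)²) = 236*(-1/3857) + 4556/(54²) = -236/3857 + 4556/2916 = -236/3857 + 4556*(1/2916) = -236/3857 + 1139/729 = 4221079/2811753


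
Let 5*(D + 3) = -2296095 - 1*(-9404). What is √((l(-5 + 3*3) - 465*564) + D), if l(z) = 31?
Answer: I*√17989255/5 ≈ 848.27*I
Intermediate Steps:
D = -2286706/5 (D = -3 + (-2296095 - 1*(-9404))/5 = -3 + (-2296095 + 9404)/5 = -3 + (⅕)*(-2286691) = -3 - 2286691/5 = -2286706/5 ≈ -4.5734e+5)
√((l(-5 + 3*3) - 465*564) + D) = √((31 - 465*564) - 2286706/5) = √((31 - 262260) - 2286706/5) = √(-262229 - 2286706/5) = √(-3597851/5) = I*√17989255/5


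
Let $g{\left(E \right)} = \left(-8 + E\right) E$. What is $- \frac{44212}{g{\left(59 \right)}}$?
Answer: $- \frac{44212}{3009} \approx -14.693$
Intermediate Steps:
$g{\left(E \right)} = E \left(-8 + E\right)$
$- \frac{44212}{g{\left(59 \right)}} = - \frac{44212}{59 \left(-8 + 59\right)} = - \frac{44212}{59 \cdot 51} = - \frac{44212}{3009}$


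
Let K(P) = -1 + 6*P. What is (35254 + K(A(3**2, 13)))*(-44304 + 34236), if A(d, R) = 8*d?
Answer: -359276580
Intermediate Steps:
(35254 + K(A(3**2, 13)))*(-44304 + 34236) = (35254 + (-1 + 6*(8*3**2)))*(-44304 + 34236) = (35254 + (-1 + 6*(8*9)))*(-10068) = (35254 + (-1 + 6*72))*(-10068) = (35254 + (-1 + 432))*(-10068) = (35254 + 431)*(-10068) = 35685*(-10068) = -359276580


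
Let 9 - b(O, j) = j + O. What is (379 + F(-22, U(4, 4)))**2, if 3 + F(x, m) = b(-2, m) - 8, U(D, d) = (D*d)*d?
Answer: 99225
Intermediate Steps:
U(D, d) = D*d**2
b(O, j) = 9 - O - j (b(O, j) = 9 - (j + O) = 9 - (O + j) = 9 + (-O - j) = 9 - O - j)
F(x, m) = -m (F(x, m) = -3 + ((9 - 1*(-2) - m) - 8) = -3 + ((9 + 2 - m) - 8) = -3 + ((11 - m) - 8) = -3 + (3 - m) = -m)
(379 + F(-22, U(4, 4)))**2 = (379 - 4*4**2)**2 = (379 - 4*16)**2 = (379 - 1*64)**2 = (379 - 64)**2 = 315**2 = 99225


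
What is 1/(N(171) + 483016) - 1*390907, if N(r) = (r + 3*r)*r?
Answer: -234536381859/599980 ≈ -3.9091e+5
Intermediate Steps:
N(r) = 4*r² (N(r) = (4*r)*r = 4*r²)
1/(N(171) + 483016) - 1*390907 = 1/(4*171² + 483016) - 1*390907 = 1/(4*29241 + 483016) - 390907 = 1/(116964 + 483016) - 390907 = 1/599980 - 390907 = -234536381859/599980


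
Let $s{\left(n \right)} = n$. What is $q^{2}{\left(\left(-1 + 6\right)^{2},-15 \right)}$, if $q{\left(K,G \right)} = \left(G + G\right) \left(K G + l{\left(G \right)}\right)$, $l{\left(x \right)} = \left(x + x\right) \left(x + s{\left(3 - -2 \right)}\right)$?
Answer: $5062500$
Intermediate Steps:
$l{\left(x \right)} = 2 x \left(5 + x\right)$ ($l{\left(x \right)} = \left(x + x\right) \left(x + \left(3 - -2\right)\right) = 2 x \left(x + \left(3 + 2\right)\right) = 2 x \left(x + 5\right) = 2 x \left(5 + x\right)$)
$q{\left(K,G \right)} = 2 G \left(G K + 2 G \left(5 + G\right)\right)$ ($q{\left(K,G \right)} = \left(G + G\right) \left(K G + 2 G \left(5 + G\right)\right) = 2 G \left(G K + 2 G \left(5 + G\right)\right)$)
$q^{2}{\left(\left(-1 + 6\right)^{2},-15 \right)} = \left(2 \left(-15\right)^{2} \left(10 + \left(-1 + 6\right)^{2} + 2 \left(-15\right)\right)\right)^{2} = \left(2 \cdot 225 \left(10 + 5^{2} - 30\right)\right)^{2} = \left(2 \cdot 225 \left(10 + 25 - 30\right)\right)^{2} = \left(2 \cdot 225 \cdot 5\right)^{2} = 2250^{2} = 5062500$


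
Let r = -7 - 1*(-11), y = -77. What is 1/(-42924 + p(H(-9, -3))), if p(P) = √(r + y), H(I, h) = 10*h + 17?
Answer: -588/25239313 - I*√73/1842469849 ≈ -2.3297e-5 - 4.6373e-9*I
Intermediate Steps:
r = 4 (r = -7 + 11 = 4)
H(I, h) = 17 + 10*h
p(P) = I*√73 (p(P) = √(4 - 77) = √(-73) = I*√73)
1/(-42924 + p(H(-9, -3))) = 1/(-42924 + I*√73)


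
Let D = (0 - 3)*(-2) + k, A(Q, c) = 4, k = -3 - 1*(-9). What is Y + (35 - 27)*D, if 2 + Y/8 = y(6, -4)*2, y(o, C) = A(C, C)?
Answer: 144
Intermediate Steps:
k = 6 (k = -3 + 9 = 6)
y(o, C) = 4
D = 12 (D = (0 - 3)*(-2) + 6 = -3*(-2) + 6 = 6 + 6 = 12)
Y = 48 (Y = -16 + 8*(4*2) = -16 + 8*8 = -16 + 64 = 48)
Y + (35 - 27)*D = 48 + (35 - 27)*12 = 48 + 8*12 = 48 + 96 = 144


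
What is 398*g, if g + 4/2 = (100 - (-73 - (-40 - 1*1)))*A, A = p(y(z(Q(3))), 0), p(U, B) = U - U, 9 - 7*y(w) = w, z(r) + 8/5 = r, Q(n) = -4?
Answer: -796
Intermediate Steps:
z(r) = -8/5 + r
y(w) = 9/7 - w/7
p(U, B) = 0
A = 0
g = -2 (g = -2 + (100 - (-73 - (-40 - 1*1)))*0 = -2 + (100 - (-73 - (-40 - 1)))*0 = -2 + (100 - (-73 - 1*(-41)))*0 = -2 + (100 - (-73 + 41))*0 = -2 + (100 - 1*(-32))*0 = -2 + (100 + 32)*0 = -2 + 132*0 = -2 + 0 = -2)
398*g = 398*(-2) = -796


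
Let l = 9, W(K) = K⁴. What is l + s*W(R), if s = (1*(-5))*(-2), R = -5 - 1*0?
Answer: 6259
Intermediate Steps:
R = -5 (R = -5 + 0 = -5)
s = 10 (s = -5*(-2) = 10)
l + s*W(R) = 9 + 10*(-5)⁴ = 9 + 10*625 = 9 + 6250 = 6259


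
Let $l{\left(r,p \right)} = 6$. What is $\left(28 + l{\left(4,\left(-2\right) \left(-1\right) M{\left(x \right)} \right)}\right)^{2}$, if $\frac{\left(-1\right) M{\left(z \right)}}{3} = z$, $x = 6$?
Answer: $1156$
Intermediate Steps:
$M{\left(z \right)} = - 3 z$
$\left(28 + l{\left(4,\left(-2\right) \left(-1\right) M{\left(x \right)} \right)}\right)^{2} = \left(28 + 6\right)^{2} = 34^{2} = 1156$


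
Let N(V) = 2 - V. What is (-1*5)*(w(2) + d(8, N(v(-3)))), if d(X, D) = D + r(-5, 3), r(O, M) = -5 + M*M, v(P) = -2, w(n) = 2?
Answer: -50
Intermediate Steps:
r(O, M) = -5 + M²
d(X, D) = 4 + D (d(X, D) = D + (-5 + 3²) = D + (-5 + 9) = D + 4 = 4 + D)
(-1*5)*(w(2) + d(8, N(v(-3)))) = (-1*5)*(2 + (4 + (2 - 1*(-2)))) = -5*(2 + (4 + (2 + 2))) = -5*(2 + (4 + 4)) = -5*(2 + 8) = -5*10 = -50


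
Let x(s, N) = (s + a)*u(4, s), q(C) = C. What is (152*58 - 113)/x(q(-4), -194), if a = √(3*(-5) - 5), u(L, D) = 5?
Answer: -967/5 - 967*I*√5/10 ≈ -193.4 - 216.23*I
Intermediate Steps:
a = 2*I*√5 (a = √(-15 - 5) = √(-20) = 2*I*√5 ≈ 4.4721*I)
x(s, N) = 5*s + 10*I*√5 (x(s, N) = (s + 2*I*√5)*5 = 5*s + 10*I*√5)
(152*58 - 113)/x(q(-4), -194) = (152*58 - 113)/(5*(-4) + 10*I*√5) = (8816 - 113)/(-20 + 10*I*√5) = 8703/(-20 + 10*I*√5)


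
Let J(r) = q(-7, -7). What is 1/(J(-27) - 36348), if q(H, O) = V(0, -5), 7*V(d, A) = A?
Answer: -7/254441 ≈ -2.7511e-5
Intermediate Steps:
V(d, A) = A/7
q(H, O) = -5/7 (q(H, O) = (⅐)*(-5) = -5/7)
J(r) = -5/7
1/(J(-27) - 36348) = 1/(-5/7 - 36348) = 1/(-254441/7) = -7/254441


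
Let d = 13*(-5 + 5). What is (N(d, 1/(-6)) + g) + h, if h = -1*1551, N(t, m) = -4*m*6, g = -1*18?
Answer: -1565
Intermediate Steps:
d = 0 (d = 13*0 = 0)
g = -18
N(t, m) = -24*m
h = -1551
(N(d, 1/(-6)) + g) + h = (-24/(-6) - 18) - 1551 = (-24*(-⅙) - 18) - 1551 = (4 - 18) - 1551 = -14 - 1551 = -1565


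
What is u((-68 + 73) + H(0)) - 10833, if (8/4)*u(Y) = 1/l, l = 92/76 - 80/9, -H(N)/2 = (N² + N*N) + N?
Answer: -28447629/2626 ≈ -10833.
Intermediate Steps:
H(N) = -4*N² - 2*N (H(N) = -2*((N² + N*N) + N) = -2*((N² + N²) + N) = -2*(2*N² + N) = -2*(N + 2*N²) = -4*N² - 2*N)
l = -1313/171 (l = 92*(1/76) - 80*⅑ = 23/19 - 80/9 = -1313/171 ≈ -7.6784)
u(Y) = -171/2626 (u(Y) = 1/(2*(-1313/171)) = (½)*(-171/1313) = -171/2626)
u((-68 + 73) + H(0)) - 10833 = -171/2626 - 10833 = -28447629/2626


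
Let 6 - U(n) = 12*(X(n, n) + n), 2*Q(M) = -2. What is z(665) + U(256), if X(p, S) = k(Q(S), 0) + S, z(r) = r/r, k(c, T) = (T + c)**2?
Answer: -6149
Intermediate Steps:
Q(M) = -1 (Q(M) = (1/2)*(-2) = -1)
z(r) = 1
X(p, S) = 1 + S (X(p, S) = (0 - 1)**2 + S = (-1)**2 + S = 1 + S)
U(n) = -6 - 24*n (U(n) = 6 - 12*((1 + n) + n) = 6 - 12*(1 + 2*n) = 6 - (12 + 24*n) = 6 + (-12 - 24*n) = -6 - 24*n)
z(665) + U(256) = 1 + (-6 - 24*256) = 1 + (-6 - 6144) = 1 - 6150 = -6149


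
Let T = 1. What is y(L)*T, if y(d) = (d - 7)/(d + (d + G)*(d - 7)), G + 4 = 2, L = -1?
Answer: -8/23 ≈ -0.34783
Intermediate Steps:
G = -2 (G = -4 + 2 = -2)
y(d) = (-7 + d)/(d + (-7 + d)*(-2 + d)) (y(d) = (d - 7)/(d + (d - 2)*(d - 7)) = (-7 + d)/(d + (-2 + d)*(-7 + d)) = (-7 + d)/(d + (-7 + d)*(-2 + d)))
y(L)*T = ((-7 - 1)/(14 + (-1)² - 8*(-1)))*1 = (-8/(14 + 1 + 8))*1 = (-8/23)*1 = ((1/23)*(-8))*1 = -8/23*1 = -8/23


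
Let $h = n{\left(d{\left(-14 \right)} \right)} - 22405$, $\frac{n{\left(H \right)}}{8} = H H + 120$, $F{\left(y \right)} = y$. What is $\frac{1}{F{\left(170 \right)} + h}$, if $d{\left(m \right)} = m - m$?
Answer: $- \frac{1}{21275} \approx -4.7004 \cdot 10^{-5}$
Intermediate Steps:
$d{\left(m \right)} = 0$
$n{\left(H \right)} = 960 + 8 H^{2}$ ($n{\left(H \right)} = 8 \left(H H + 120\right) = 8 \left(H^{2} + 120\right) = 8 \left(120 + H^{2}\right) = 960 + 8 H^{2}$)
$h = -21445$ ($h = \left(960 + 8 \cdot 0^{2}\right) - 22405 = \left(960 + 8 \cdot 0\right) - 22405 = \left(960 + 0\right) - 22405 = 960 - 22405 = -21445$)
$\frac{1}{F{\left(170 \right)} + h} = \frac{1}{170 - 21445} = \frac{1}{-21275} = - \frac{1}{21275}$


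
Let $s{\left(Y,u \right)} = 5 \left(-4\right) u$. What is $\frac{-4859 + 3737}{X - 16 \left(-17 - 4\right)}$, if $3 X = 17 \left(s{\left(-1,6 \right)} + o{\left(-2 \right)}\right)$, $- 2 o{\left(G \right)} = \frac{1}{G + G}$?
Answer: $\frac{2448}{749} \approx 3.2684$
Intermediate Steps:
$s{\left(Y,u \right)} = - 20 u$
$o{\left(G \right)} = - \frac{1}{4 G}$ ($o{\left(G \right)} = - \frac{1}{2 \left(G + G\right)} = - \frac{1}{2 \cdot 2 G} = - \frac{\frac{1}{2} \frac{1}{G}}{2} = - \frac{1}{4 G}$)
$X = - \frac{16303}{24}$ ($X = \frac{17 \left(\left(-20\right) 6 - \frac{1}{4 \left(-2\right)}\right)}{3} = \frac{17 \left(-120 - - \frac{1}{8}\right)}{3} = \frac{17 \left(-120 + \frac{1}{8}\right)}{3} = \frac{17 \left(- \frac{959}{8}\right)}{3} = \frac{1}{3} \left(- \frac{16303}{8}\right) = - \frac{16303}{24} \approx -679.29$)
$\frac{-4859 + 3737}{X - 16 \left(-17 - 4\right)} = \frac{-4859 + 3737}{- \frac{16303}{24} - 16 \left(-17 - 4\right)} = - \frac{1122}{- \frac{16303}{24} - -336} = - \frac{1122}{- \frac{16303}{24} + 336} = - \frac{1122}{- \frac{8239}{24}} = \left(-1122\right) \left(- \frac{24}{8239}\right) = \frac{2448}{749}$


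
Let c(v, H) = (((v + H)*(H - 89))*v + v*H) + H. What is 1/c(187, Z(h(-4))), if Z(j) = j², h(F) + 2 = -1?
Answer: -1/2930468 ≈ -3.4124e-7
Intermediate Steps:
h(F) = -3 (h(F) = -2 - 1 = -3)
c(v, H) = H + H*v + v*(-89 + H)*(H + v) (c(v, H) = (((H + v)*(-89 + H))*v + H*v) + H = (((-89 + H)*(H + v))*v + H*v) + H = (v*(-89 + H)*(H + v) + H*v) + H = (H*v + v*(-89 + H)*(H + v)) + H = H + H*v + v*(-89 + H)*(H + v))
1/c(187, Z(h(-4))) = 1/((-3)² - 89*187² + (-3)²*187² + 187*((-3)²)² - 88*(-3)²*187) = 1/(9 - 89*34969 + 9*34969 + 187*9² - 88*9*187) = 1/(9 - 3112241 + 314721 + 187*81 - 148104) = 1/(9 - 3112241 + 314721 + 15147 - 148104) = 1/(-2930468) = -1/2930468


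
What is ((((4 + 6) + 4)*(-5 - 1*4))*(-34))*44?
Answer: 188496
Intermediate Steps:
((((4 + 6) + 4)*(-5 - 1*4))*(-34))*44 = (((10 + 4)*(-5 - 4))*(-34))*44 = ((14*(-9))*(-34))*44 = -126*(-34)*44 = 4284*44 = 188496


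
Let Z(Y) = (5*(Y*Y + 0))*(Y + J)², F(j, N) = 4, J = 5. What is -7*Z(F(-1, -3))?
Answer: -45360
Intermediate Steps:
Z(Y) = 5*Y²*(5 + Y)² (Z(Y) = (5*(Y*Y + 0))*(Y + 5)² = (5*(Y² + 0))*(5 + Y)² = (5*Y²)*(5 + Y)² = 5*Y²*(5 + Y)²)
-7*Z(F(-1, -3)) = -35*4²*(5 + 4)² = -35*16*9² = -35*16*81 = -7*6480 = -45360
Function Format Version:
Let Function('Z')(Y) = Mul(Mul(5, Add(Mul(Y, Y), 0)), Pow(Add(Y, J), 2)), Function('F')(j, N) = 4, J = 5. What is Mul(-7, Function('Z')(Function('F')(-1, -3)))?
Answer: -45360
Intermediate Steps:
Function('Z')(Y) = Mul(5, Pow(Y, 2), Pow(Add(5, Y), 2)) (Function('Z')(Y) = Mul(Mul(5, Add(Mul(Y, Y), 0)), Pow(Add(Y, 5), 2)) = Mul(Mul(5, Add(Pow(Y, 2), 0)), Pow(Add(5, Y), 2)) = Mul(Mul(5, Pow(Y, 2)), Pow(Add(5, Y), 2)) = Mul(5, Pow(Y, 2), Pow(Add(5, Y), 2)))
Mul(-7, Function('Z')(Function('F')(-1, -3))) = Mul(-7, Mul(5, Pow(4, 2), Pow(Add(5, 4), 2))) = Mul(-7, Mul(5, 16, Pow(9, 2))) = Mul(-7, Mul(5, 16, 81)) = Mul(-7, 6480) = -45360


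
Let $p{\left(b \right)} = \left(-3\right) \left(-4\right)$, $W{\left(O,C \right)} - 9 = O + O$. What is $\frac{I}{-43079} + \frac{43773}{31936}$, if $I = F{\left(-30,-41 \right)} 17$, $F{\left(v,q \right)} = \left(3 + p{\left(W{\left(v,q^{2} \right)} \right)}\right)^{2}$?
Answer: $\frac{1763541867}{1375770944} \approx 1.2819$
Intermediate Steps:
$W{\left(O,C \right)} = 9 + 2 O$ ($W{\left(O,C \right)} = 9 + \left(O + O\right) = 9 + 2 O$)
$p{\left(b \right)} = 12$
$F{\left(v,q \right)} = 225$ ($F{\left(v,q \right)} = \left(3 + 12\right)^{2} = 15^{2} = 225$)
$I = 3825$ ($I = 225 \cdot 17 = 3825$)
$\frac{I}{-43079} + \frac{43773}{31936} = \frac{3825}{-43079} + \frac{43773}{31936} = 3825 \left(- \frac{1}{43079}\right) + 43773 \cdot \frac{1}{31936} = - \frac{3825}{43079} + \frac{43773}{31936} = \frac{1763541867}{1375770944}$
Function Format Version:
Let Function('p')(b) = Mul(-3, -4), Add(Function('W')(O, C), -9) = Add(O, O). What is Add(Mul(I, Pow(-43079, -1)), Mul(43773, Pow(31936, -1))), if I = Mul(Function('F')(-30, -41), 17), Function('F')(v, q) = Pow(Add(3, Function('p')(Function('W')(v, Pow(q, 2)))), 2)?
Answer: Rational(1763541867, 1375770944) ≈ 1.2819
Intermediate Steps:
Function('W')(O, C) = Add(9, Mul(2, O)) (Function('W')(O, C) = Add(9, Add(O, O)) = Add(9, Mul(2, O)))
Function('p')(b) = 12
Function('F')(v, q) = 225 (Function('F')(v, q) = Pow(Add(3, 12), 2) = Pow(15, 2) = 225)
I = 3825 (I = Mul(225, 17) = 3825)
Add(Mul(I, Pow(-43079, -1)), Mul(43773, Pow(31936, -1))) = Add(Mul(3825, Pow(-43079, -1)), Mul(43773, Pow(31936, -1))) = Add(Mul(3825, Rational(-1, 43079)), Mul(43773, Rational(1, 31936))) = Add(Rational(-3825, 43079), Rational(43773, 31936)) = Rational(1763541867, 1375770944)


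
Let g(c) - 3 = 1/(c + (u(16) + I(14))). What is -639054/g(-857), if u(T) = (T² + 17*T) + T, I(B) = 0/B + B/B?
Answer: -199384848/935 ≈ -2.1325e+5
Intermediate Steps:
I(B) = 1 (I(B) = 0 + 1 = 1)
u(T) = T² + 18*T
g(c) = 3 + 1/(545 + c) (g(c) = 3 + 1/(c + (16*(18 + 16) + 1)) = 3 + 1/(c + (16*34 + 1)) = 3 + 1/(c + (544 + 1)) = 3 + 1/(c + 545) = 3 + 1/(545 + c))
-639054/g(-857) = -639054*(545 - 857)/(1636 + 3*(-857)) = -639054*(-312/(1636 - 2571)) = -639054/((-1/312*(-935))) = -639054/935/312 = -639054*312/935 = -199384848/935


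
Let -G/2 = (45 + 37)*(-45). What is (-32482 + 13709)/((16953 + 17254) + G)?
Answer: -18773/41587 ≈ -0.45142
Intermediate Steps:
G = 7380 (G = -2*(45 + 37)*(-45) = -164*(-45) = -2*(-3690) = 7380)
(-32482 + 13709)/((16953 + 17254) + G) = (-32482 + 13709)/((16953 + 17254) + 7380) = -18773/(34207 + 7380) = -18773/41587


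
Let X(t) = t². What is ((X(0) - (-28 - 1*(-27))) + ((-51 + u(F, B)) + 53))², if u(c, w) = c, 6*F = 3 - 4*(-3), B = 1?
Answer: 121/4 ≈ 30.250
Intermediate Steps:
F = 5/2 (F = (3 - 4*(-3))/6 = (3 - 1*(-12))/6 = (3 + 12)/6 = (⅙)*15 = 5/2 ≈ 2.5000)
((X(0) - (-28 - 1*(-27))) + ((-51 + u(F, B)) + 53))² = ((0² - (-28 - 1*(-27))) + ((-51 + 5/2) + 53))² = ((0 - (-28 + 27)) + (-97/2 + 53))² = ((0 - 1*(-1)) + 9/2)² = ((0 + 1) + 9/2)² = (1 + 9/2)² = (11/2)² = 121/4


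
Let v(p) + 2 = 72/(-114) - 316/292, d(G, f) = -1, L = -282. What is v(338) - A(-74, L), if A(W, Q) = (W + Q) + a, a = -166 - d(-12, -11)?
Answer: 717476/1387 ≈ 517.29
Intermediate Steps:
v(p) = -5151/1387 (v(p) = -2 + (72/(-114) - 316/292) = -2 + (72*(-1/114) - 316*1/292) = -2 + (-12/19 - 79/73) = -2 - 2377/1387 = -5151/1387)
a = -165 (a = -166 - 1*(-1) = -166 + 1 = -165)
A(W, Q) = -165 + Q + W (A(W, Q) = (W + Q) - 165 = (Q + W) - 165 = -165 + Q + W)
v(338) - A(-74, L) = -5151/1387 - (-165 - 282 - 74) = -5151/1387 - 1*(-521) = -5151/1387 + 521 = 717476/1387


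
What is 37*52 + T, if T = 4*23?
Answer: 2016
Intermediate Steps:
T = 92
37*52 + T = 37*52 + 92 = 1924 + 92 = 2016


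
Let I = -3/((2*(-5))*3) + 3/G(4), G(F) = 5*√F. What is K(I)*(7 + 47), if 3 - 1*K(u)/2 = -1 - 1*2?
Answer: 648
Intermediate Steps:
I = ⅖ (I = -3/((2*(-5))*3) + 3/((5*√4)) = -3/((-10*3)) + 3/((5*2)) = -3/(-30) + 3/10 = -3*(-1/30) + 3*(⅒) = ⅒ + 3/10 = ⅖ ≈ 0.40000)
K(u) = 12 (K(u) = 6 - 2*(-1 - 1*2) = 6 - 2*(-1 - 2) = 6 - 2*(-3) = 6 + 6 = 12)
K(I)*(7 + 47) = 12*(7 + 47) = 12*54 = 648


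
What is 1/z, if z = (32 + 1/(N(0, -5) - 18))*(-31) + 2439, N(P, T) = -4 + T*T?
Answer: 3/4310 ≈ 0.00069606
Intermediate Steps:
N(P, T) = -4 + T²
z = 4310/3 (z = (32 + 1/((-4 + (-5)²) - 18))*(-31) + 2439 = (32 + 1/((-4 + 25) - 18))*(-31) + 2439 = (32 + 1/(21 - 18))*(-31) + 2439 = (32 + 1/3)*(-31) + 2439 = (32 + ⅓)*(-31) + 2439 = (97/3)*(-31) + 2439 = -3007/3 + 2439 = 4310/3 ≈ 1436.7)
1/z = 1/(4310/3) = 3/4310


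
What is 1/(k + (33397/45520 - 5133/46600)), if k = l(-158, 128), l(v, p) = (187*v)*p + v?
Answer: -53030800/200564891950649 ≈ -2.6441e-7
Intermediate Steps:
l(v, p) = v + 187*p*v (l(v, p) = 187*p*v + v = v + 187*p*v)
k = -3782046 (k = -158*(1 + 187*128) = -158*(1 + 23936) = -158*23937 = -3782046)
1/(k + (33397/45520 - 5133/46600)) = 1/(-3782046 + (33397/45520 - 5133/46600)) = 1/(-3782046 + 33066151/53030800) = 1/(-200564891950649/53030800) = -53030800/200564891950649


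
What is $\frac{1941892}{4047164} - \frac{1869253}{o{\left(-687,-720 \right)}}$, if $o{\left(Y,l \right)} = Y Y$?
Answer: $- \frac{1662165155786}{477533986479} \approx -3.4807$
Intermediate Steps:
$o{\left(Y,l \right)} = Y^{2}$
$\frac{1941892}{4047164} - \frac{1869253}{o{\left(-687,-720 \right)}} = \frac{1941892}{4047164} - \frac{1869253}{\left(-687\right)^{2}} = 1941892 \cdot \frac{1}{4047164} - \frac{1869253}{471969} = \frac{485473}{1011791} - \frac{1869253}{471969} = - \frac{1662165155786}{477533986479}$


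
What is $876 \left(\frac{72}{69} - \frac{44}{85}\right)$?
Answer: $\frac{900528}{1955} \approx 460.63$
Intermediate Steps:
$876 \left(\frac{72}{69} - \frac{44}{85}\right) = 876 \left(72 \cdot \frac{1}{69} - \frac{44}{85}\right) = 876 \left(\frac{24}{23} - \frac{44}{85}\right) = 876 \cdot \frac{1028}{1955} = \frac{900528}{1955}$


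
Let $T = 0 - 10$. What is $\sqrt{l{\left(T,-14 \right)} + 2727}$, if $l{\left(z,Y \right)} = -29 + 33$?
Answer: $\sqrt{2731} \approx 52.259$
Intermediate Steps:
$T = -10$ ($T = 0 - 10 = -10$)
$l{\left(z,Y \right)} = 4$
$\sqrt{l{\left(T,-14 \right)} + 2727} = \sqrt{4 + 2727} = \sqrt{2731}$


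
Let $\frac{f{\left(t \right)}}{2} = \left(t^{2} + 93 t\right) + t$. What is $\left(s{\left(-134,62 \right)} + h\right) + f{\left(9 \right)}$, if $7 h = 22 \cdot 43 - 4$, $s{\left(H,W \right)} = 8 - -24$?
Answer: $\frac{14144}{7} \approx 2020.6$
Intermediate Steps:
$s{\left(H,W \right)} = 32$ ($s{\left(H,W \right)} = 8 + 24 = 32$)
$f{\left(t \right)} = 2 t^{2} + 188 t$ ($f{\left(t \right)} = 2 \left(\left(t^{2} + 93 t\right) + t\right) = 2 \left(t^{2} + 94 t\right) = 2 t^{2} + 188 t$)
$h = \frac{942}{7}$ ($h = \frac{22 \cdot 43 - 4}{7} = \frac{946 - 4}{7} = \frac{1}{7} \cdot 942 = \frac{942}{7} \approx 134.57$)
$\left(s{\left(-134,62 \right)} + h\right) + f{\left(9 \right)} = \left(32 + \frac{942}{7}\right) + 2 \cdot 9 \left(94 + 9\right) = \frac{1166}{7} + 2 \cdot 9 \cdot 103 = \frac{1166}{7} + 1854 = \frac{14144}{7}$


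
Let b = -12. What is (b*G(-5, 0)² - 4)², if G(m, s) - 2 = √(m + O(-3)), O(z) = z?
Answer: -16496 - 8448*I*√2 ≈ -16496.0 - 11947.0*I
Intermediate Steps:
G(m, s) = 2 + √(-3 + m) (G(m, s) = 2 + √(m - 3) = 2 + √(-3 + m))
(b*G(-5, 0)² - 4)² = (-12*(2 + √(-3 - 5))² - 4)² = (-12*(2 + √(-8))² - 4)² = (-12*(2 + 2*I*√2)² - 4)² = (-4 - 12*(2 + 2*I*√2)²)²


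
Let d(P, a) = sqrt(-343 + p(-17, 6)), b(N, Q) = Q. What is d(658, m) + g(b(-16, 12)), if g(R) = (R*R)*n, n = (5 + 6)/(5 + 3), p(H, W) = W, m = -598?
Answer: 198 + I*sqrt(337) ≈ 198.0 + 18.358*I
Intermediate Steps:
n = 11/8 ≈ 1.3750
d(P, a) = I*sqrt(337) (d(P, a) = sqrt(-343 + 6) = sqrt(-337) = I*sqrt(337))
g(R) = 11*R**2/8 (g(R) = (R*R)*(11/8) = R**2*(11/8) = 11*R**2/8)
d(658, m) + g(b(-16, 12)) = I*sqrt(337) + (11/8)*12**2 = I*sqrt(337) + (11/8)*144 = I*sqrt(337) + 198 = 198 + I*sqrt(337)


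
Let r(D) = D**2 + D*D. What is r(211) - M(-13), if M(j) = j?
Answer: 89055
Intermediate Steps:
r(D) = 2*D**2 (r(D) = D**2 + D**2 = 2*D**2)
r(211) - M(-13) = 2*211**2 - 1*(-13) = 2*44521 + 13 = 89042 + 13 = 89055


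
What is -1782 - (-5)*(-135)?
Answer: -2457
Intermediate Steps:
-1782 - (-5)*(-135) = -1782 - 1*675 = -1782 - 675 = -2457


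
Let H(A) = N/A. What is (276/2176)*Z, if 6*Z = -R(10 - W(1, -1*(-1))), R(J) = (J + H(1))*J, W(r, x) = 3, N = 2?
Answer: -1449/1088 ≈ -1.3318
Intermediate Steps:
H(A) = 2/A
R(J) = J*(2 + J) (R(J) = (J + 2/1)*J = (J + 2*1)*J = (J + 2)*J = (2 + J)*J = J*(2 + J))
Z = -21/2 (Z = (-(10 - 1*3)*(2 + (10 - 1*3)))/6 = (-(10 - 3)*(2 + (10 - 3)))/6 = (-7*(2 + 7))/6 = (-7*9)/6 = (-1*63)/6 = (⅙)*(-63) = -21/2 ≈ -10.500)
(276/2176)*Z = (276/2176)*(-21/2) = (276*(1/2176))*(-21/2) = (69/544)*(-21/2) = -1449/1088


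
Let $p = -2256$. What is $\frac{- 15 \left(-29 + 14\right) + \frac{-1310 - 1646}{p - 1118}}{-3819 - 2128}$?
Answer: $- \frac{381053}{10032589} \approx -0.037982$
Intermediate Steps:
$\frac{- 15 \left(-29 + 14\right) + \frac{-1310 - 1646}{p - 1118}}{-3819 - 2128} = \frac{- 15 \left(-29 + 14\right) + \frac{-1310 - 1646}{-2256 - 1118}}{-3819 - 2128} = \frac{\left(-15\right) \left(-15\right) - \frac{2956}{-3374}}{-5947} = \left(225 - - \frac{1478}{1687}\right) \left(- \frac{1}{5947}\right) = \left(225 + \frac{1478}{1687}\right) \left(- \frac{1}{5947}\right) = \frac{381053}{1687} \left(- \frac{1}{5947}\right) = - \frac{381053}{10032589}$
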